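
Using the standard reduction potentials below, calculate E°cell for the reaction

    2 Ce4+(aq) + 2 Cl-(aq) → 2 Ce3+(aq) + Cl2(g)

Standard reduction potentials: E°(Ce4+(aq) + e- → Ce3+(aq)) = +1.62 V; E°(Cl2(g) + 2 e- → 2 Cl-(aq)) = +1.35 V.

Ce4+(aq) gains electrons, so the Ce⁴⁺/Ce³⁺ couple is the cathode; the Cl₂/Cl⁻ couple is the anode.
E°cell = E°(cathode) − E°(anode) = +1.62 − (+1.35) = +0.27 V.
The positive value indicates the reaction is spontaneous as written.

+0.27 V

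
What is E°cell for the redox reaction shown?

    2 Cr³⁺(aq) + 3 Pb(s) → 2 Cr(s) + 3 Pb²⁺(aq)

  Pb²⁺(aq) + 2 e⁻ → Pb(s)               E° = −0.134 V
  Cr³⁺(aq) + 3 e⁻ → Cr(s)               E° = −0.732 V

−0.598 V

In the reaction as written, Cr³⁺(aq) is reduced (cathode) and Pb²⁺(aq) is produced by oxidation at the anode.
E°cell = E°(cathode) − E°(anode) = −0.732 − (−0.134) = −0.598 V.
The negative E°cell means the reaction is non-spontaneous in the direction written.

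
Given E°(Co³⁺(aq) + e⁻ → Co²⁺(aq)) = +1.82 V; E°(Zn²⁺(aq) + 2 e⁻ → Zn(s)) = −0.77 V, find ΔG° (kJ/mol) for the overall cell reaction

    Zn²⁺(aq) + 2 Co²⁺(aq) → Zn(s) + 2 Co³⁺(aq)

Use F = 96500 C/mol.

In the reaction as written Zn²⁺(aq) is reduced, so the Zn²⁺/Zn couple is the cathode and Co³⁺/Co²⁺ is the anode.
E°cell = −0.77 − (+1.82) = −2.59 V; balancing electrons gives n = 2.
ΔG° = −nFE°cell = −(2)(96500)(−2.59) J/mol = +500 kJ/mol.

+500 kJ/mol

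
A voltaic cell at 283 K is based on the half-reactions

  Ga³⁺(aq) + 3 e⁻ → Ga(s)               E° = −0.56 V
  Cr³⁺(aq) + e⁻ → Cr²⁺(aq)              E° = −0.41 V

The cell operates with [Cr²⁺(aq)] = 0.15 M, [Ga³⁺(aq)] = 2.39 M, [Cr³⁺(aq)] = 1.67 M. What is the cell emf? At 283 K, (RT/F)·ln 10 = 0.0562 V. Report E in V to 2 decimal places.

+0.20 V

Since E°(Cr³⁺/Cr²⁺) > E°(Ga³⁺/Ga), Cr³⁺/Cr²⁺ serves as the cathode.
The standard potential is −0.41 − (−0.56) = +0.15 V and the balanced reaction transfers n = 3 electrons.
The balanced reaction is 3 Cr³⁺(aq) + Ga(s) → 3 Cr²⁺(aq) + Ga³⁺(aq), so Q = ([Cr²⁺(aq)]^3·[Ga³⁺(aq)]) / [Cr³⁺(aq)]^3 = 0.00173 and log Q = −2.761.
By the Nernst equation, E = +0.15 − (0.0562/3)·(−2.761) = +0.20 V.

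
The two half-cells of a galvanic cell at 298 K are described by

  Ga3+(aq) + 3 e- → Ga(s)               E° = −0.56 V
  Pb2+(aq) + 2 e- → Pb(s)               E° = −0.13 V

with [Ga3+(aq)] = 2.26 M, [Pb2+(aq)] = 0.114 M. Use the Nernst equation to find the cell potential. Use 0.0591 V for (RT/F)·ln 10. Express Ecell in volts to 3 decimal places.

+0.395 V

The Pb²⁺/Pb couple has the more positive E°, so it is the cathode; Ga³⁺/Ga is the anode.
The standard potential is −0.13 − (−0.56) = +0.43 V and the balanced reaction transfers n = 6 electrons.
Balancing gives 3 Pb2+(aq) + 2 Ga(s) → 3 Pb(s) + 2 Ga3+(aq); hence Q = [Ga3+(aq)]^2 / [Pb2+(aq)]^3 = 3.45×10^3 (log Q = 3.538).
E = E° − (0.0591/n)·log Q = +0.43 − (0.0591/6)(3.538) = +0.395 V.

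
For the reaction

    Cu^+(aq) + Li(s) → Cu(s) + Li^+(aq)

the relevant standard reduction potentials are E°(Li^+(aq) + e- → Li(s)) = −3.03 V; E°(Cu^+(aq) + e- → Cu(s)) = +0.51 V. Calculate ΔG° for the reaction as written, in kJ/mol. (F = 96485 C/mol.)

In the reaction as written Cu^+(aq) is reduced, so the Cu⁺/Cu couple is the cathode and Li⁺/Li is the anode.
E°cell = +0.51 − (−3.03) = +3.54 V; balancing electrons gives n = 1.
ΔG° = −nFE°cell = −(1)(96485)(+3.54) J/mol = −342 kJ/mol.

−342 kJ/mol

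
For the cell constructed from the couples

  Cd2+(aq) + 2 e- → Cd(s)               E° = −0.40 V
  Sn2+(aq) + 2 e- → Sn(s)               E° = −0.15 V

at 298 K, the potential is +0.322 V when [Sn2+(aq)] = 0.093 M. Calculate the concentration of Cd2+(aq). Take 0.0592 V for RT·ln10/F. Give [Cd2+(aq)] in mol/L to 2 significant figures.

0.00034 M

With Sn²⁺/Sn at the cathode and Cd²⁺/Cd at the anode, E°cell = −0.15 − (−0.40) = +0.25 V (n = 2).
Since E = E° − (0.0592/n)·log Q, log Q = n(E° − E)/0.0592 = −2.432.
Balancing electrons gives Sn2+(aq) + Cd(s) → Sn(s) + Cd2+(aq); thus Q = [Cd2+(aq)] / [Sn2+(aq)].
Substituting the known concentrations and solving, log [Cd2+(aq)] = −3.464 and [Cd2+(aq)] = 0.00034 M.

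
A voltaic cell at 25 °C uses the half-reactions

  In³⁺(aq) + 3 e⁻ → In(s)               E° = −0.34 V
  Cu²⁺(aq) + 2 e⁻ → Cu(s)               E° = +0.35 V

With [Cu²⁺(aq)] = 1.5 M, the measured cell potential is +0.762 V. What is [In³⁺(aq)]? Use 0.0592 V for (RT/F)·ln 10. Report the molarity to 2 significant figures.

0.00041 M

The Cu²⁺/Cu couple has the larger reduction potential, so it is the cathode: E°cell = +0.35 − (−0.34) = +0.69 V and n = 6.
Rearranging E = E° − (0.0592/n)·log Q gives log Q = 6(+0.69 − (+0.762))/0.0592 = −7.297.
Balancing electrons gives 3 Cu²⁺(aq) + 2 In(s) → 3 Cu(s) + 2 In³⁺(aq); thus Q = [In³⁺(aq)]^2 / [Cu²⁺(aq)]^3.
Isolating [In³⁺(aq)] in Q = 10^{−7.297} yields log [In³⁺(aq)] = −3.384, i.e. 0.00041 M.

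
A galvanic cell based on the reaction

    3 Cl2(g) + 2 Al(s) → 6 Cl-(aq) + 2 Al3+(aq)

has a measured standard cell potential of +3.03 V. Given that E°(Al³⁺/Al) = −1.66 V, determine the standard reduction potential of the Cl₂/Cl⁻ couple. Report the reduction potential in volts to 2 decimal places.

In the reaction as written the Cl₂/Cl⁻ couple is reduced (cathode) and Al³⁺/Al is oxidized (anode), so E°cell = E°(Cl₂/Cl⁻) − E°(Al³⁺/Al).
E°(Cl₂/Cl⁻) = E°cell + E°(anode) = +3.03 + (−1.66) = +1.37 V.

+1.37 V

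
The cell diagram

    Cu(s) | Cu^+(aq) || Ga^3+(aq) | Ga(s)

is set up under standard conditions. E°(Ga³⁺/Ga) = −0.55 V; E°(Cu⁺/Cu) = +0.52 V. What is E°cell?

−1.07 V

By convention the left-hand electrode in cell notation is the anode (oxidation) and the right-hand electrode is the cathode (reduction).
E°cell = E°(right) − E°(left) = −0.55 − (+0.52) = −1.07 V.
The negative sign shows that, as written, the cell would require an external voltage to drive the reaction.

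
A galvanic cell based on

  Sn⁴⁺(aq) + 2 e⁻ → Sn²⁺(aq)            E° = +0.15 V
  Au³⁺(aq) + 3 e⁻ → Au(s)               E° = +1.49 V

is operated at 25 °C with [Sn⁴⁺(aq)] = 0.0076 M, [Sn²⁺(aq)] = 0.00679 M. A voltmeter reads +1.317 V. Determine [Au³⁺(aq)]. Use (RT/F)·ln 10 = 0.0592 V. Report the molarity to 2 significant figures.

Au³⁺/Au is the cathode (higher E°); E°cell = +1.49 − (+0.15) = +1.34 V with n = 6.
Since E = E° − (0.0592/n)·log Q, log Q = n(E° − E)/0.0592 = 2.331.
For 2 Au³⁺(aq) + 3 Sn²⁺(aq) → 2 Au(s) + 3 Sn⁴⁺(aq), the reaction quotient is Q = [Sn⁴⁺(aq)]^3 / ([Au³⁺(aq)]^2·[Sn²⁺(aq)]^3).
Isolating [Au³⁺(aq)] in Q = 10^{2.331} yields log [Au³⁺(aq)] = −1.092, i.e. 0.081 M.

0.081 M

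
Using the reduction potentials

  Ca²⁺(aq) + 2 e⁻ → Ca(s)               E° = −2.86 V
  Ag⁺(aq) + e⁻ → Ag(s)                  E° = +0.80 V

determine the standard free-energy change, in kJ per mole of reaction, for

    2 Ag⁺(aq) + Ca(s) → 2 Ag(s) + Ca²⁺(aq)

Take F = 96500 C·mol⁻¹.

In the reaction as written Ag⁺(aq) is reduced, so the Ag⁺/Ag couple is the cathode and Ca²⁺/Ca is the anode.
E°cell = +0.80 − (−2.86) = +3.66 V; balancing electrons gives n = 2.
ΔG° = −nFE°cell = −(2)(96500)(+3.66) J/mol = −706 kJ/mol.

−706 kJ/mol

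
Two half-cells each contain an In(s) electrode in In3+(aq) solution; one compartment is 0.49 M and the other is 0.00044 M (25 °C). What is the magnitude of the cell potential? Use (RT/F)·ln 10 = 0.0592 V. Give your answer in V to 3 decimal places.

0.060 V

For a concentration cell E°cell = 0, since both electrodes use the same couple.
The compartment with the higher In3+(aq) concentration (0.49 M) acts as the cathode; ions are reduced there and produced at the dilute (0.00044 M) anode.
With n = 3, Ecell = −(0.0592/3)·log([dilute]/[conc]) = −(0.0592/3)·log(0.00044/0.49) = +0.060 V.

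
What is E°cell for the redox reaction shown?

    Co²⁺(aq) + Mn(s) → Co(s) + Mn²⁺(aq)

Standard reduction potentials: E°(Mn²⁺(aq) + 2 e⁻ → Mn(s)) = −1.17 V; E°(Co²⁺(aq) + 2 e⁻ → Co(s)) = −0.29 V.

+0.88 V

Co²⁺(aq) gains electrons, so the Co²⁺/Co couple is the cathode; the Mn²⁺/Mn couple is the anode.
E°cell = E°(cathode) − E°(anode) = −0.29 − (−1.17) = +0.88 V.
The positive value indicates the reaction is spontaneous as written.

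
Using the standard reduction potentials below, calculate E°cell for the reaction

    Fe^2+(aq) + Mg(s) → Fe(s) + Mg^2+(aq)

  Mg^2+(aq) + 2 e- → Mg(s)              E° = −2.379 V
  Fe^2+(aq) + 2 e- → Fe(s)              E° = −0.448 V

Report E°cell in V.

+1.931 V

In the reaction as written, Fe^2+(aq) is reduced (cathode) and Mg^2+(aq) is produced by oxidation at the anode.
E°cell = E°(cathode) − E°(anode) = −0.448 − (−2.379) = +1.931 V.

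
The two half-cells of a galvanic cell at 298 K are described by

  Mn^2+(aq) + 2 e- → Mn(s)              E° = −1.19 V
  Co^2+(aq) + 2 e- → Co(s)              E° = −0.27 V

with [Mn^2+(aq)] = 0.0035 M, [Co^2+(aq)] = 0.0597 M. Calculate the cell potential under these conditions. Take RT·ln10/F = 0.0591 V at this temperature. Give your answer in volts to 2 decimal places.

+0.96 V

Since E°(Co²⁺/Co) > E°(Mn²⁺/Mn), Co²⁺/Co serves as the cathode.
E°cell = −0.27 − (−1.19) = +0.92 V, with n = 2 electrons transferred.
Balancing gives Co^2+(aq) + Mn(s) → Co(s) + Mn^2+(aq); hence Q = [Mn^2+(aq)] / [Co^2+(aq)] = 0.0586 (log Q = −1.232).
By the Nernst equation, E = +0.92 − (0.0591/2)·(−1.232) = +0.96 V.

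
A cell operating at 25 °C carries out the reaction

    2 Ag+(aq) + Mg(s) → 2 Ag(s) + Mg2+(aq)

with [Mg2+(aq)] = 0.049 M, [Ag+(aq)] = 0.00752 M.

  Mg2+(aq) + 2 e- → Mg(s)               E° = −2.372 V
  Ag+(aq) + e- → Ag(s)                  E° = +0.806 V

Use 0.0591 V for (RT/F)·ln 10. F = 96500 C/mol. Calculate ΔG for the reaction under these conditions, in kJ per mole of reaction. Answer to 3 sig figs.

E°cell = +0.806 − (−2.372) = +3.178 V; the balanced reaction transfers n = 2 electrons.
Here Q = [Mg2+(aq)] / [Ag+(aq)]^2 = 866 (log Q = 2.938), giving E = +3.178 − (0.0591/2)·(2.938) = +3.0912 V.
Finally ΔG = −nFE = −(2)(96500 C/mol)(+3.0912 V) = −597 kJ/mol.

−597 kJ/mol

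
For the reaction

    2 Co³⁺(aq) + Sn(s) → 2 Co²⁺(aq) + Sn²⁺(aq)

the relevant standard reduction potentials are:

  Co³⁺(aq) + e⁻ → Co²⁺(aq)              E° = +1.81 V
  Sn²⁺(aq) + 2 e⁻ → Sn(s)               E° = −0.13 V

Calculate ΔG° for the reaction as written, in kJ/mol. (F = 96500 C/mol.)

In the reaction as written Co³⁺(aq) is reduced, so the Co³⁺/Co²⁺ couple is the cathode and Sn²⁺/Sn is the anode.
E°cell = +1.81 − (−0.13) = +1.94 V; balancing electrons gives n = 2.
ΔG° = −nFE°cell = −(2)(96500)(+1.94) J/mol = −374 kJ/mol.

−374 kJ/mol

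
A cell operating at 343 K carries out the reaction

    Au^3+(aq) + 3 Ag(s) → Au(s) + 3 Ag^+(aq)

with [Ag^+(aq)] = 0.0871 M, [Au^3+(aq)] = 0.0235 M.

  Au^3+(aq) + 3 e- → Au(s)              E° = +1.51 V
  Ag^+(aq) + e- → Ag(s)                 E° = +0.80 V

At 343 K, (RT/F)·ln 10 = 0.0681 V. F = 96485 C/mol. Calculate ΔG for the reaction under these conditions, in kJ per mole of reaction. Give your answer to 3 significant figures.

E°cell = +1.51 − (+0.80) = +0.71 V; the balanced reaction transfers n = 3 electrons.
Here Q = [Ag^+(aq)]^3 / [Au^3+(aq)] = 0.0281 (log Q = −1.551), giving E = +0.71 − (0.0681/3)·(−1.551) = +0.7452 V.
Then ΔG = −nFE = −3 × 96485 × +0.7452 J/mol = −216 kJ/mol.

−216 kJ/mol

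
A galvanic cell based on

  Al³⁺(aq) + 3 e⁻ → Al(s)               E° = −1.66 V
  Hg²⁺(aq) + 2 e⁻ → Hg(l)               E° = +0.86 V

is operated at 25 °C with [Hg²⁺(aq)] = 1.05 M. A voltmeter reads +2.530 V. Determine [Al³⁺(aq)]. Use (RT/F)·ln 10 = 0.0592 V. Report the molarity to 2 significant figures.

0.33 M

The Hg²⁺/Hg couple has the larger reduction potential, so it is the cathode: E°cell = +0.86 − (−1.66) = +2.52 V and n = 6.
Since E = E° − (0.0592/n)·log Q, log Q = n(E° − E)/0.0592 = −1.014.
The balanced reaction is 3 Hg²⁺(aq) + 2 Al(s) → 3 Hg(l) + 2 Al³⁺(aq), so Q = [Al³⁺(aq)]^2 / [Hg²⁺(aq)]^3.
Solving for the unknown gives log [Al³⁺(aq)] = −0.475, so [Al³⁺(aq)] ≈ 0.33 M.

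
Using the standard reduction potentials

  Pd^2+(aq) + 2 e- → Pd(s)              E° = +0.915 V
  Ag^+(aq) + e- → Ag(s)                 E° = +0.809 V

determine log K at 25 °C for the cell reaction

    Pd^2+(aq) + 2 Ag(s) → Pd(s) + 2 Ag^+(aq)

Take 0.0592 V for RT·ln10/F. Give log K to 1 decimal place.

log K = 3.6

The Pd²⁺/Pd couple is reduced (cathode); E°cell = +0.915 − (+0.809) = +0.106 V with n = 2.
At equilibrium E = 0, so log K = nE°cell / 0.0592 = (2)(+0.106) / 0.0592 = 3.6.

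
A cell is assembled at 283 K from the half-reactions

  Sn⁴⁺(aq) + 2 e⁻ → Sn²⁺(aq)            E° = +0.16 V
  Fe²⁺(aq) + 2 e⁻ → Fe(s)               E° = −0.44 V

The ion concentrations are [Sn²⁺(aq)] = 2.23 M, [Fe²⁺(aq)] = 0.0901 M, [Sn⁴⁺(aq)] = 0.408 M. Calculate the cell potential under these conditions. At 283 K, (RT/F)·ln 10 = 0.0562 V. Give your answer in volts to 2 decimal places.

Since E°(Sn⁴⁺/Sn²⁺) > E°(Fe²⁺/Fe), Sn⁴⁺/Sn²⁺ serves as the cathode.
The standard potential is +0.16 − (−0.44) = +0.60 V and the balanced reaction transfers n = 2 electrons.
The balanced reaction is Sn⁴⁺(aq) + Fe(s) → Sn²⁺(aq) + Fe²⁺(aq), so Q = ([Sn²⁺(aq)]·[Fe²⁺(aq)]) / [Sn⁴⁺(aq)] = 0.492 and log Q = −0.308.
E = E° − (0.0562/n)·log Q = +0.60 − (0.0562/2)(−0.308) = +0.61 V.

+0.61 V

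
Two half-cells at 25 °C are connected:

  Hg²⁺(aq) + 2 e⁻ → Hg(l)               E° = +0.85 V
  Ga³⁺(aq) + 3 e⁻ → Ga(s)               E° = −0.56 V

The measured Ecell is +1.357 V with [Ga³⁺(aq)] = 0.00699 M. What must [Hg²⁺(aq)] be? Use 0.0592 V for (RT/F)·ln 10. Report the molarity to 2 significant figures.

With Hg²⁺/Hg at the cathode and Ga³⁺/Ga at the anode, E°cell = +0.85 − (−0.56) = +1.41 V (n = 6).
Rearranging E = E° − (0.0592/n)·log Q gives log Q = 6(+1.41 − (+1.357))/0.0592 = 5.372.
For 3 Hg²⁺(aq) + 2 Ga(s) → 3 Hg(l) + 2 Ga³⁺(aq), the reaction quotient is Q = [Ga³⁺(aq)]^2 / [Hg²⁺(aq)]^3.
Isolating [Hg²⁺(aq)] in Q = 10^{5.372} yields log [Hg²⁺(aq)] = −3.228, i.e. 0.00059 M.

0.00059 M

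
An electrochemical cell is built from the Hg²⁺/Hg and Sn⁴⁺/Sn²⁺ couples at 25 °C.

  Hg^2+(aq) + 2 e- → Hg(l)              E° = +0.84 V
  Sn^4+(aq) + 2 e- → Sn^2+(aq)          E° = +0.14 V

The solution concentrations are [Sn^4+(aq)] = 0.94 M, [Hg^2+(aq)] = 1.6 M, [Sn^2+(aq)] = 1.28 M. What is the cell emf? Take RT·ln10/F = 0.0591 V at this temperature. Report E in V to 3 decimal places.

The Hg²⁺/Hg couple has the more positive E°, so it is the cathode; Sn⁴⁺/Sn²⁺ is the anode.
The standard potential is +0.84 − (+0.14) = +0.70 V and the balanced reaction transfers n = 2 electrons.
For the overall reaction Hg^2+(aq) + Sn^2+(aq) → Hg(l) + Sn^4+(aq), Q = [Sn^4+(aq)] / ([Hg^2+(aq)]·[Sn^2+(aq)]) = 0.459, giving log Q = −0.338.
E = E° − (0.0591/n)·log Q = +0.70 − (0.0591/2)(−0.338) = +0.710 V.

+0.710 V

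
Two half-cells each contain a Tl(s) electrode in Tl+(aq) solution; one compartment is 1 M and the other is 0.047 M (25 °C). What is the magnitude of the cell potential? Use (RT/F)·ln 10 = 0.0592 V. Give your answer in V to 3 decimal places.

For a concentration cell E°cell = 0, since both electrodes use the same couple.
The compartment with the higher Tl+(aq) concentration (1 M) acts as the cathode; ions are reduced there and produced at the dilute (0.047 M) anode.
With n = 1, Ecell = −(0.0592/1)·log([dilute]/[conc]) = −(0.0592/1)·log(0.047/1) = +0.079 V.

0.079 V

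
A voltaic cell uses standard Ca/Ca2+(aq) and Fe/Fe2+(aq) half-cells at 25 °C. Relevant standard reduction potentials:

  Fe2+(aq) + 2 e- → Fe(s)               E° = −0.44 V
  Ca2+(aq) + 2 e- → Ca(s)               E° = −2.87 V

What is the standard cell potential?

+2.43 V

The Fe²⁺/Fe couple has the higher E°, so Fe ion is reduced (cathode) and Ca is oxidized (anode).
E°cell = E°(cathode) − E°(anode) = −0.44 − (−2.87) = +2.43 V.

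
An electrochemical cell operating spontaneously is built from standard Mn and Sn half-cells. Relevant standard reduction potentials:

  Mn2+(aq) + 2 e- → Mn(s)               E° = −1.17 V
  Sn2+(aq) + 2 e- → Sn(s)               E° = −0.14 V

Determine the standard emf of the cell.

The Sn²⁺/Sn couple has the higher E°, so Sn ion is reduced (cathode) and Mn is oxidized (anode).
E°cell = E°(cathode) − E°(anode) = −0.14 − (−1.17) = +1.03 V.

+1.03 V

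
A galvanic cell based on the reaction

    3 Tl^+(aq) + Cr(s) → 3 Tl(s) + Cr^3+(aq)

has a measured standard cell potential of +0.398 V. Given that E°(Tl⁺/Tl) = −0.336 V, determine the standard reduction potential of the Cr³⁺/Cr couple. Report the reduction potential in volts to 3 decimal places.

In the reaction as written the Tl⁺/Tl couple is reduced (cathode) and Cr³⁺/Cr is oxidized (anode), so E°cell = E°(Tl⁺/Tl) − E°(Cr³⁺/Cr).
E°(Cr³⁺/Cr) = E°(cathode) − E°cell = −0.336 − (+0.398) = −0.734 V.

−0.734 V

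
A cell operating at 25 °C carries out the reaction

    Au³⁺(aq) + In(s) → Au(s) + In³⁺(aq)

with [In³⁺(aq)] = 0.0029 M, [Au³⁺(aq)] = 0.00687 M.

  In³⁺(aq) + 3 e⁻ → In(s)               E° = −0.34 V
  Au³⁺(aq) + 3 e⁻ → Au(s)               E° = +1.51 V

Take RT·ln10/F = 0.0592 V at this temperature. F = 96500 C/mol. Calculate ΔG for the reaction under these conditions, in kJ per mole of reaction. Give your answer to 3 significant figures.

E°cell = +1.51 − (−0.34) = +1.85 V; the balanced reaction transfers n = 3 electrons.
Here Q = [In³⁺(aq)] / [Au³⁺(aq)] = 0.422 (log Q = −0.375), giving E = +1.85 − (0.0592/3)·(−0.375) = +1.8574 V.
Finally ΔG = −nFE = −(3)(96500 C/mol)(+1.8574 V) = −538 kJ/mol.

−538 kJ/mol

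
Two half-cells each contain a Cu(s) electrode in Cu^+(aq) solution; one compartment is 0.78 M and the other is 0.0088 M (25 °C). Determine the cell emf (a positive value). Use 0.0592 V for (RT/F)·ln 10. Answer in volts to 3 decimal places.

For a concentration cell E°cell = 0, since both electrodes use the same couple.
The compartment with the higher Cu^+(aq) concentration (0.78 M) acts as the cathode; ions are reduced there and produced at the dilute (0.0088 M) anode.
With n = 1, Ecell = −(0.0592/1)·log([dilute]/[conc]) = −(0.0592/1)·log(0.0088/0.78) = +0.115 V.

0.115 V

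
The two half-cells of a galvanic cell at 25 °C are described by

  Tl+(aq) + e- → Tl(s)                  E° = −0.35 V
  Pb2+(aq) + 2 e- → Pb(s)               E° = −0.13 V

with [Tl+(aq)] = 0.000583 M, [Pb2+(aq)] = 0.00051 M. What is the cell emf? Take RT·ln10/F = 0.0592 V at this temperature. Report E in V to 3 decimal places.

The Pb²⁺/Pb couple has the more positive E°, so it is the cathode; Tl⁺/Tl is the anode.
E°cell = E°cat − E°an = −0.13 − (−0.35) = +0.22 V; n = 2.
Balancing gives Pb2+(aq) + 2 Tl(s) → Pb(s) + 2 Tl+(aq); hence Q = [Tl+(aq)]^2 / [Pb2+(aq)] = 0.000666 (log Q = −3.176).
Applying E = E° − (RT ln10/nF)·log Q gives +0.22 − (0.0592/2)(−3.176) = +0.314 V.

+0.314 V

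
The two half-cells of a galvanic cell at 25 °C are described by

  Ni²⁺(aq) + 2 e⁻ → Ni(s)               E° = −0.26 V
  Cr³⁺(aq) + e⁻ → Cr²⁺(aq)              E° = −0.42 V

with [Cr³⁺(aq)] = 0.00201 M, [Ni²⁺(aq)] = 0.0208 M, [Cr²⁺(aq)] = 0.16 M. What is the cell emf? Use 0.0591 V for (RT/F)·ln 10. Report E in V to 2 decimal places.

+0.22 V

Since E°(Ni²⁺/Ni) > E°(Cr³⁺/Cr²⁺), Ni²⁺/Ni serves as the cathode.
E°cell = −0.26 − (−0.42) = +0.16 V, with n = 2 electrons transferred.
Balancing gives Ni²⁺(aq) + 2 Cr²⁺(aq) → Ni(s) + 2 Cr³⁺(aq); hence Q = [Cr³⁺(aq)]^2 / ([Ni²⁺(aq)]·[Cr²⁺(aq)]^2) = 0.00759 (log Q = −2.120).
By the Nernst equation, E = +0.16 − (0.0591/2)·(−2.120) = +0.22 V.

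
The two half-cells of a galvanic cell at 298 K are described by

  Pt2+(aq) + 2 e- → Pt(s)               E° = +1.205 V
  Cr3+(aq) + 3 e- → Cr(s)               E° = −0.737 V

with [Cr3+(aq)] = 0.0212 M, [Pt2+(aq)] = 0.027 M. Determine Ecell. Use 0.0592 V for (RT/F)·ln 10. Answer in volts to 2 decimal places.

+1.93 V

Since E°(Pt²⁺/Pt) > E°(Cr³⁺/Cr), Pt²⁺/Pt serves as the cathode.
E°cell = E°cat − E°an = +1.205 − (−0.737) = +1.942 V; n = 6.
For the overall reaction 3 Pt2+(aq) + 2 Cr(s) → 3 Pt(s) + 2 Cr3+(aq), Q = [Cr3+(aq)]^2 / [Pt2+(aq)]^3 = 22.8, giving log Q = 1.359.
Applying E = E° − (RT ln10/nF)·log Q gives +1.942 − (0.0592/6)(1.359) = +1.93 V.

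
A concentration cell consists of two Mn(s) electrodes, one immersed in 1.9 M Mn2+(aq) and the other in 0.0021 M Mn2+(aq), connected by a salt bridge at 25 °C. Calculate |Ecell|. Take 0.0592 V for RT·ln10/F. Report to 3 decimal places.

0.088 V

For a concentration cell E°cell = 0, since both electrodes use the same couple.
The compartment with the higher Mn2+(aq) concentration (1.9 M) acts as the cathode; ions are reduced there and produced at the dilute (0.0021 M) anode.
With n = 2, Ecell = −(0.0592/2)·log([dilute]/[conc]) = −(0.0592/2)·log(0.0021/1.9) = +0.088 V.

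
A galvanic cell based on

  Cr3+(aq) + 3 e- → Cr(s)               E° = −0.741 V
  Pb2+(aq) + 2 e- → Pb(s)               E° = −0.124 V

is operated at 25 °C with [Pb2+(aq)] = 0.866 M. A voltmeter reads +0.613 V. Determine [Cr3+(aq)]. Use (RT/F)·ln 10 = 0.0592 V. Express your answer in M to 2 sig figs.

1.3 M

With Pb²⁺/Pb at the cathode and Cr³⁺/Cr at the anode, E°cell = −0.124 − (−0.741) = +0.617 V (n = 6).
Since E = E° − (0.0592/n)·log Q, log Q = n(E° − E)/0.0592 = 0.405.
Balancing electrons gives 3 Pb2+(aq) + 2 Cr(s) → 3 Pb(s) + 2 Cr3+(aq); thus Q = [Cr3+(aq)]^2 / [Pb2+(aq)]^3.
Substituting the known concentrations and solving, log [Cr3+(aq)] = 0.109 and [Cr3+(aq)] = 1.3 M.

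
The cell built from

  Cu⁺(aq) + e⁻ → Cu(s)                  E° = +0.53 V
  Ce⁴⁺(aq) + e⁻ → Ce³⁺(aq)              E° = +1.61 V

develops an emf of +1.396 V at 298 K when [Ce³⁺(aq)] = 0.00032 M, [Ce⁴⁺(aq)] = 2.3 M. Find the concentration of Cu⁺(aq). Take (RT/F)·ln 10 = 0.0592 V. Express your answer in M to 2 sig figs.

0.033 M

With Ce⁴⁺/Ce³⁺ at the cathode and Cu⁺/Cu at the anode, E°cell = +1.61 − (+0.53) = +1.08 V (n = 1).
Since E = E° − (0.0592/n)·log Q, log Q = n(E° − E)/0.0592 = −5.338.
Balancing electrons gives Ce⁴⁺(aq) + Cu(s) → Ce³⁺(aq) + Cu⁺(aq); thus Q = ([Ce³⁺(aq)]·[Cu⁺(aq)]) / [Ce⁴⁺(aq)].
Substituting the known concentrations and solving, log [Cu⁺(aq)] = −1.481 and [Cu⁺(aq)] = 0.033 M.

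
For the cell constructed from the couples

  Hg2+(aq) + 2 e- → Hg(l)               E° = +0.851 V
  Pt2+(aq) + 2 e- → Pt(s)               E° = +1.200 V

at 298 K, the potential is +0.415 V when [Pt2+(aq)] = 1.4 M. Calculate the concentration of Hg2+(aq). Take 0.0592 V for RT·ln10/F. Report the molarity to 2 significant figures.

0.0082 M

With Pt²⁺/Pt at the cathode and Hg²⁺/Hg at the anode, E°cell = +1.200 − (+0.851) = +0.349 V (n = 2).
Since E = E° − (0.0592/n)·log Q, log Q = n(E° − E)/0.0592 = −2.230.
The balanced reaction is Pt2+(aq) + Hg(l) → Pt(s) + Hg2+(aq), so Q = [Hg2+(aq)] / [Pt2+(aq)].
Substituting the known concentrations and solving, log [Hg2+(aq)] = −2.084 and [Hg2+(aq)] = 0.0082 M.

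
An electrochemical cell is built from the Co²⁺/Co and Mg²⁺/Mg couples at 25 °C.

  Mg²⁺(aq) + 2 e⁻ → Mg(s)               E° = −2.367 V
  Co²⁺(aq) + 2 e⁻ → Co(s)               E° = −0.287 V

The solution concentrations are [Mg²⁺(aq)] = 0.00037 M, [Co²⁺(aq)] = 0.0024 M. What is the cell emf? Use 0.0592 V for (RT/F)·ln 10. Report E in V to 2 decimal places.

Since E°(Co²⁺/Co) > E°(Mg²⁺/Mg), Co²⁺/Co serves as the cathode.
The standard potential is −0.287 − (−2.367) = +2.080 V and the balanced reaction transfers n = 2 electrons.
The balanced reaction is Co²⁺(aq) + Mg(s) → Co(s) + Mg²⁺(aq), so Q = [Mg²⁺(aq)] / [Co²⁺(aq)] = 0.154 and log Q = −0.812.
Applying E = E° − (RT ln10/nF)·log Q gives +2.080 − (0.0592/2)(−0.812) = +2.10 V.

+2.10 V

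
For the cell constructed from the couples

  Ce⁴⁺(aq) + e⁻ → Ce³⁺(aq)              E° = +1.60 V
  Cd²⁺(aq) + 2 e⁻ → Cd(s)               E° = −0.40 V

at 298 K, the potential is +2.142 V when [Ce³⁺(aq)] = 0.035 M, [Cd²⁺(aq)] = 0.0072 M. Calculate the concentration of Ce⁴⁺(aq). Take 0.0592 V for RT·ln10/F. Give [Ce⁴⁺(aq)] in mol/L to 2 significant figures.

0.74 M

The Ce⁴⁺/Ce³⁺ couple has the larger reduction potential, so it is the cathode: E°cell = +1.60 − (−0.40) = +2.00 V and n = 2.
From the Nernst equation, log Q = n(E° − E)/0.0592 = 2·(+2.00 − (+2.142))/0.0592 = −4.797.
The balanced reaction is 2 Ce⁴⁺(aq) + Cd(s) → 2 Ce³⁺(aq) + Cd²⁺(aq), so Q = ([Ce³⁺(aq)]^2·[Cd²⁺(aq)]) / [Ce⁴⁺(aq)]^2.
Isolating [Ce⁴⁺(aq)] in Q = 10^{−4.797} yields log [Ce⁴⁺(aq)] = −0.129, i.e. 0.74 M.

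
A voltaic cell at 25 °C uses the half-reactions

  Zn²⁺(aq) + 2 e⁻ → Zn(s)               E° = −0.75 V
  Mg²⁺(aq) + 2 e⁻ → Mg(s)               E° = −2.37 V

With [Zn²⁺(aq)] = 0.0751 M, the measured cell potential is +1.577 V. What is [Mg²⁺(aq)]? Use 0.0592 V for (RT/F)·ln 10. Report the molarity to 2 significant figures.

2.1 M

Zn²⁺/Zn is the cathode (higher E°); E°cell = −0.75 − (−2.37) = +1.62 V with n = 2.
Since E = E° − (0.0592/n)·log Q, log Q = n(E° − E)/0.0592 = 1.453.
The balanced reaction is Zn²⁺(aq) + Mg(s) → Zn(s) + Mg²⁺(aq), so Q = [Mg²⁺(aq)] / [Zn²⁺(aq)].
Substituting the known concentrations and solving, log [Mg²⁺(aq)] = 0.329 and [Mg²⁺(aq)] = 2.1 M.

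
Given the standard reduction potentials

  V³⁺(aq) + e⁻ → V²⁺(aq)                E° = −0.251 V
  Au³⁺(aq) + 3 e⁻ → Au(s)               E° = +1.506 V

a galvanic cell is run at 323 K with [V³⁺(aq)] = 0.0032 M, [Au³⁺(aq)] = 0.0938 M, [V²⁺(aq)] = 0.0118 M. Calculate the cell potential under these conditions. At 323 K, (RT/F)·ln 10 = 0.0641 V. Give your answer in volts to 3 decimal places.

The Au³⁺/Au couple has the more positive E°, so it is the cathode; V³⁺/V²⁺ is the anode.
E°cell = E°cat − E°an = +1.506 − (−0.251) = +1.757 V; n = 3.
The balanced reaction is Au³⁺(aq) + 3 V²⁺(aq) → Au(s) + 3 V³⁺(aq), so Q = [V³⁺(aq)]^3 / ([Au³⁺(aq)]·[V²⁺(aq)]^3) = 0.213 and log Q = −0.672.
By the Nernst equation, E = +1.757 − (0.0641/3)·(−0.672) = +1.771 V.

+1.771 V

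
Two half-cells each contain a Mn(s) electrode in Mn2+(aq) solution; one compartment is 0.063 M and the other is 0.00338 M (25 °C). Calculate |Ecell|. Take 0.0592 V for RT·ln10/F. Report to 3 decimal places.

For a concentration cell E°cell = 0, since both electrodes use the same couple.
The compartment with the higher Mn2+(aq) concentration (0.063 M) acts as the cathode; ions are reduced there and produced at the dilute (0.00338 M) anode.
With n = 2, Ecell = −(0.0592/2)·log([dilute]/[conc]) = −(0.0592/2)·log(0.00338/0.063) = +0.038 V.

0.038 V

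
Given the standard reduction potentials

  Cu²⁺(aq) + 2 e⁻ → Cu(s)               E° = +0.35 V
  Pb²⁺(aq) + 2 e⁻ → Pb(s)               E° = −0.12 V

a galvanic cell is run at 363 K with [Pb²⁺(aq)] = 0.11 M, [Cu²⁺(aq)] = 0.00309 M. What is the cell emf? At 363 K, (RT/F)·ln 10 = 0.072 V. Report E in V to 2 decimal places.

+0.41 V

Since E°(Cu²⁺/Cu) > E°(Pb²⁺/Pb), Cu²⁺/Cu serves as the cathode.
The standard potential is +0.35 − (−0.12) = +0.47 V and the balanced reaction transfers n = 2 electrons.
The balanced reaction is Cu²⁺(aq) + Pb(s) → Cu(s) + Pb²⁺(aq), so Q = [Pb²⁺(aq)] / [Cu²⁺(aq)] = 35.6 and log Q = 1.551.
By the Nernst equation, E = +0.47 − (0.072/2)·(1.551) = +0.41 V.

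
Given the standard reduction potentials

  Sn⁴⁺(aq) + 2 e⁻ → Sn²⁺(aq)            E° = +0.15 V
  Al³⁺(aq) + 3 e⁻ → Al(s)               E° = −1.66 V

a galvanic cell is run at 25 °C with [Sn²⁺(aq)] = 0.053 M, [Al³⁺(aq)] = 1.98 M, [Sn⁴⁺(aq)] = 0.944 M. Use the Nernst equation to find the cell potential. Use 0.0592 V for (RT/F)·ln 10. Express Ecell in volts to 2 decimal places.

+1.84 V

The Sn⁴⁺/Sn²⁺ couple has the more positive E°, so it is the cathode; Al³⁺/Al is the anode.
The standard potential is +0.15 − (−1.66) = +1.81 V and the balanced reaction transfers n = 6 electrons.
The balanced reaction is 3 Sn⁴⁺(aq) + 2 Al(s) → 3 Sn²⁺(aq) + 2 Al³⁺(aq), so Q = ([Sn²⁺(aq)]^3·[Al³⁺(aq)]^2) / [Sn⁴⁺(aq)]^3 = 0.000694 and log Q = −3.159.
Applying E = E° − (RT ln10/nF)·log Q gives +1.81 − (0.0592/6)(−3.159) = +1.84 V.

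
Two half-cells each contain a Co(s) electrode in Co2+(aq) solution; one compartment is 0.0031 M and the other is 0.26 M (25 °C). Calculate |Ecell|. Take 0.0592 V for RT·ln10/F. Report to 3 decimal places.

0.057 V

For a concentration cell E°cell = 0, since both electrodes use the same couple.
The compartment with the higher Co2+(aq) concentration (0.26 M) acts as the cathode; ions are reduced there and produced at the dilute (0.0031 M) anode.
With n = 2, Ecell = −(0.0592/2)·log([dilute]/[conc]) = −(0.0592/2)·log(0.0031/0.26) = +0.057 V.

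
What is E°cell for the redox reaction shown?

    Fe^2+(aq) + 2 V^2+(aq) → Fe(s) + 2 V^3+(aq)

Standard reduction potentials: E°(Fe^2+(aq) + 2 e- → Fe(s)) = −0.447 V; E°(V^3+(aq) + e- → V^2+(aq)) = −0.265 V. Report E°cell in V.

−0.182 V

Fe^2+(aq) gains electrons, so the Fe²⁺/Fe couple is the cathode; the V³⁺/V²⁺ couple is the anode.
E°cell = E°(cathode) − E°(anode) = −0.447 − (−0.265) = −0.182 V.
The negative E°cell means the reaction is non-spontaneous in the direction written.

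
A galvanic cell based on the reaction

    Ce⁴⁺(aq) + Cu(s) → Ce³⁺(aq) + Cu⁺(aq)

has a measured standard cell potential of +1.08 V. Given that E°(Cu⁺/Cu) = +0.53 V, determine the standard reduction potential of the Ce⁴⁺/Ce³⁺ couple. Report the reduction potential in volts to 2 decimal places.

+1.61 V

In the reaction as written the Ce⁴⁺/Ce³⁺ couple is reduced (cathode) and Cu⁺/Cu is oxidized (anode), so E°cell = E°(Ce⁴⁺/Ce³⁺) − E°(Cu⁺/Cu).
E°(Ce⁴⁺/Ce³⁺) = E°cell + E°(anode) = +1.08 + (+0.53) = +1.61 V.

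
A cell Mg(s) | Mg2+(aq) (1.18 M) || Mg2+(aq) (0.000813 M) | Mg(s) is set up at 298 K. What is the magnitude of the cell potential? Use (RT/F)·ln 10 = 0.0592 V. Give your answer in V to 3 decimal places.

For a concentration cell E°cell = 0, since both electrodes use the same couple.
The compartment with the higher Mg2+(aq) concentration (1.18 M) acts as the cathode; ions are reduced there and produced at the dilute (0.000813 M) anode.
With n = 2, Ecell = −(0.0592/2)·log([dilute]/[conc]) = −(0.0592/2)·log(0.000813/1.18) = +0.094 V.

0.094 V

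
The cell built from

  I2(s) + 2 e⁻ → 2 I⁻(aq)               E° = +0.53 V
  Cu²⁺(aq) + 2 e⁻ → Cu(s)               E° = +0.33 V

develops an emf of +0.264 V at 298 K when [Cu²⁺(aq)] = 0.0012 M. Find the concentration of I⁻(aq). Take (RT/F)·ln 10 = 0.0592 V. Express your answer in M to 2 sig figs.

I₂/I⁻ is the cathode (higher E°); E°cell = +0.53 − (+0.33) = +0.20 V with n = 2.
From the Nernst equation, log Q = n(E° − E)/0.0592 = 2·(+0.20 − (+0.264))/0.0592 = −2.162.
For I2(s) + Cu(s) → 2 I⁻(aq) + Cu²⁺(aq), the reaction quotient is Q = [I⁻(aq)]^2·[Cu²⁺(aq)].
Isolating [I⁻(aq)] in Q = 10^{−2.162} yields log [I⁻(aq)] = 0.379, i.e. 2.4 M.

2.4 M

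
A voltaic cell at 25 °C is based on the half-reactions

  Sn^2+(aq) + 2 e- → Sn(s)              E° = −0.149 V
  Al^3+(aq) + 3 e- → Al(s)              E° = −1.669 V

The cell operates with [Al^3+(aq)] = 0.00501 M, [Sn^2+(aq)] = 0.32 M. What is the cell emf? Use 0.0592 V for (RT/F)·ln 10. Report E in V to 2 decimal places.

+1.55 V

Sn²⁺/Sn is reduced (cathode, E° = −0.149 V) and Al³⁺/Al is oxidized (anode).
E°cell = −0.149 − (−1.669) = +1.520 V, with n = 6 electrons transferred.
The balanced reaction is 3 Sn^2+(aq) + 2 Al(s) → 3 Sn(s) + 2 Al^3+(aq), so Q = [Al^3+(aq)]^2 / [Sn^2+(aq)]^3 = 0.000766 and log Q = −3.116.
By the Nernst equation, E = +1.520 − (0.0592/6)·(−3.116) = +1.55 V.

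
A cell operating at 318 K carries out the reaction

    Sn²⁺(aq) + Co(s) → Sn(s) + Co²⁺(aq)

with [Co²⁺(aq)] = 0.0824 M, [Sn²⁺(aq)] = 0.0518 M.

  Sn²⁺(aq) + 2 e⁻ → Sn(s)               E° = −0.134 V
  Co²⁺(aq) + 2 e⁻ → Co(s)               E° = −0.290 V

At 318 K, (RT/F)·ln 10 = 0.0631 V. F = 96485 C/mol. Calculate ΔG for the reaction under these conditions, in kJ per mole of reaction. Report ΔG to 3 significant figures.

With Sn²⁺/Sn reduced at the cathode, E°cell = −0.134 − (−0.290) = +0.156 V and n = 2.
Here Q = [Co²⁺(aq)] / [Sn²⁺(aq)] = 1.59 (log Q = 0.202), giving E = +0.156 − (0.0631/2)·(0.202) = +0.1496 V.
Finally ΔG = −nFE = −(2)(96485 C/mol)(+0.1496 V) = −28.9 kJ/mol.

−28.9 kJ/mol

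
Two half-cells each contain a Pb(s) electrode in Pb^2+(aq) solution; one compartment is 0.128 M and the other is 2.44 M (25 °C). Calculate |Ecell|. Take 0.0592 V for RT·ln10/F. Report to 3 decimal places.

For a concentration cell E°cell = 0, since both electrodes use the same couple.
The compartment with the higher Pb^2+(aq) concentration (2.44 M) acts as the cathode; ions are reduced there and produced at the dilute (0.128 M) anode.
With n = 2, Ecell = −(0.0592/2)·log([dilute]/[conc]) = −(0.0592/2)·log(0.128/2.44) = +0.038 V.

0.038 V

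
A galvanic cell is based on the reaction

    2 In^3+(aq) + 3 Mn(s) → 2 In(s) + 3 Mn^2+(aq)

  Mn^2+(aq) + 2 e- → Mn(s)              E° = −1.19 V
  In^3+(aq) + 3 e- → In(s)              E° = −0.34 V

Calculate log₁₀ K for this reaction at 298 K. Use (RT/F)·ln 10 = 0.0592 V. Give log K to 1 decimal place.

The In³⁺/In couple is reduced (cathode); E°cell = −0.34 − (−1.19) = +0.85 V with n = 6.
At equilibrium E = 0, so log K = nE°cell / 0.0592 = (6)(+0.85) / 0.0592 = 86.1.

log K = 86.1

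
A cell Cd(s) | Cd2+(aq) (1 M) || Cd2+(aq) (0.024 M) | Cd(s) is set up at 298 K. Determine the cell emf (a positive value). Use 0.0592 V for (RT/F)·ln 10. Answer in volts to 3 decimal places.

For a concentration cell E°cell = 0, since both electrodes use the same couple.
The compartment with the higher Cd2+(aq) concentration (1 M) acts as the cathode; ions are reduced there and produced at the dilute (0.024 M) anode.
With n = 2, Ecell = −(0.0592/2)·log([dilute]/[conc]) = −(0.0592/2)·log(0.024/1) = +0.048 V.

0.048 V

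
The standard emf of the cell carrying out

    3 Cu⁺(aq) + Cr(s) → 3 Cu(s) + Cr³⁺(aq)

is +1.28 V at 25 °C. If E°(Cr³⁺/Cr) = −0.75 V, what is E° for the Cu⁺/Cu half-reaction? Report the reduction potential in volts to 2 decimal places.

+0.53 V

In the reaction as written the Cu⁺/Cu couple is reduced (cathode) and Cr³⁺/Cr is oxidized (anode), so E°cell = E°(Cu⁺/Cu) − E°(Cr³⁺/Cr).
E°(Cu⁺/Cu) = E°cell + E°(anode) = +1.28 + (−0.75) = +0.53 V.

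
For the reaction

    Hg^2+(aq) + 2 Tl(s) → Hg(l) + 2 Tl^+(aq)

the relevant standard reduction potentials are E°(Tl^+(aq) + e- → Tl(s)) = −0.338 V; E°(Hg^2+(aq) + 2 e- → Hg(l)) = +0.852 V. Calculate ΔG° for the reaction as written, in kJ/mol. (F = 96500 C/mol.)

In the reaction as written Hg^2+(aq) is reduced, so the Hg²⁺/Hg couple is the cathode and Tl⁺/Tl is the anode.
E°cell = +0.852 − (−0.338) = +1.190 V; balancing electrons gives n = 2.
ΔG° = −nFE°cell = −(2)(96500)(+1.190) J/mol = −230 kJ/mol.

−230 kJ/mol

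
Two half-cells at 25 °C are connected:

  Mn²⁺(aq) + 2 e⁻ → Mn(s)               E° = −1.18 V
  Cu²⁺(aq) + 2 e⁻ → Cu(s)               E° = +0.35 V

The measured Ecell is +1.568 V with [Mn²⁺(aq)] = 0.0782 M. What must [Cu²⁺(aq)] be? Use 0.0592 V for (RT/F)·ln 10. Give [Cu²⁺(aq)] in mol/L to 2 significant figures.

1.5 M

The Cu²⁺/Cu couple has the larger reduction potential, so it is the cathode: E°cell = +0.35 − (−1.18) = +1.53 V and n = 2.
Since E = E° − (0.0592/n)·log Q, log Q = n(E° − E)/0.0592 = −1.284.
Balancing electrons gives Cu²⁺(aq) + Mn(s) → Cu(s) + Mn²⁺(aq); thus Q = [Mn²⁺(aq)] / [Cu²⁺(aq)].
Solving for the unknown gives log [Cu²⁺(aq)] = 0.177, so [Cu²⁺(aq)] ≈ 1.5 M.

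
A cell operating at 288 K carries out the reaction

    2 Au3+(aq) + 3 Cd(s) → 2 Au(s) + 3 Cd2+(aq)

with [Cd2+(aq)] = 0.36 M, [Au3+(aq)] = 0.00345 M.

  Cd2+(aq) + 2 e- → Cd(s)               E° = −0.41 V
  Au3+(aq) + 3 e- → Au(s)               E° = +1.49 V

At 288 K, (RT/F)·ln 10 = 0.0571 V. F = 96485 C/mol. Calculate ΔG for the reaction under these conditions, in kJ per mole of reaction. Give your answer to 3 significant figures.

−1080 kJ/mol

With Au³⁺/Au reduced at the cathode, E°cell = +1.49 − (−0.41) = +1.90 V and n = 6.
Here Q = [Cd2+(aq)]^3 / [Au3+(aq)]^2 = 3.92×10^3 (log Q = 3.593), giving E = +1.90 − (0.0571/6)·(3.593) = +1.8658 V.
Finally ΔG = −nFE = −(6)(96485 C/mol)(+1.8658 V) = −1080 kJ/mol.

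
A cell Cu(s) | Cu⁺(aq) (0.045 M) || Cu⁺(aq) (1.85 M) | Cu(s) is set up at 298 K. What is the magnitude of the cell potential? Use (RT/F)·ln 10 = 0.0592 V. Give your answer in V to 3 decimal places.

0.096 V

For a concentration cell E°cell = 0, since both electrodes use the same couple.
The compartment with the higher Cu⁺(aq) concentration (1.85 M) acts as the cathode; ions are reduced there and produced at the dilute (0.045 M) anode.
With n = 1, Ecell = −(0.0592/1)·log([dilute]/[conc]) = −(0.0592/1)·log(0.045/1.85) = +0.096 V.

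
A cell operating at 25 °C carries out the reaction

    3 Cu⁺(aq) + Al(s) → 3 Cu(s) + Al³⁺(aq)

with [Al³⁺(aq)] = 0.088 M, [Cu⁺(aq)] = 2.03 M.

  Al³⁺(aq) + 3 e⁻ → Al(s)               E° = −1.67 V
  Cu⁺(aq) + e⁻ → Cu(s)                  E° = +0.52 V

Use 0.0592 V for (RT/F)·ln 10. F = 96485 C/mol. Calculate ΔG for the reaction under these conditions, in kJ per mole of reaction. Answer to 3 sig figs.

−645 kJ/mol

With Cu⁺/Cu reduced at the cathode, E°cell = +0.52 − (−1.67) = +2.19 V and n = 3.
Q = [Al³⁺(aq)] / [Cu⁺(aq)]^3 = 0.0105, so log Q = −1.978 and E = +2.19 − (0.0592/3)(−1.978) = +2.2290 V.
Then ΔG = −nFE = −3 × 96485 × +2.2290 J/mol = −645 kJ/mol.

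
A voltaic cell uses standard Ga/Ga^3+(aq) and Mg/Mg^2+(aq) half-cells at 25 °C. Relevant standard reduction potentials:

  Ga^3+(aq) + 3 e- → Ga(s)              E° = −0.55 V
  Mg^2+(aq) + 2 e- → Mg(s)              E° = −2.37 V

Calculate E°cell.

+1.82 V

Of the two couples in this cell, the one with the more positive reduction potential is reduced at the cathode: here that is Ga³⁺/Ga (−0.55 V); Mg²⁺/Mg (−2.37 V) is the anode.
E°cell = E°(cathode) − E°(anode) = −0.55 − (−2.37) = +1.82 V.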